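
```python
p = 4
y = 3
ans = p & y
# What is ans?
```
Trace:
  p=4
  p=4, y=3
  p=4, y=3, ans=0

Final answer: 0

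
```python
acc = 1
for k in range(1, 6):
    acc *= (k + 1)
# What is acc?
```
Trace:
  acc=1
  acc=2, k=1
  acc=6, k=2
  acc=24, k=3
  acc=120, k=4
  acc=720, k=5

Final answer: 720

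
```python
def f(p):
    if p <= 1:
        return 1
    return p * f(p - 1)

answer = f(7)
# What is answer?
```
Call trace:
f(p=7)
  f(p=6)
    f(p=5)
      f(p=4)
        f(p=3)
          f(p=2)
            f(p=1)
            -> return 1
          -> return 2
        -> return 6
      -> return 24
    -> return 120
  -> return 720
-> return 5040

Final answer: 5040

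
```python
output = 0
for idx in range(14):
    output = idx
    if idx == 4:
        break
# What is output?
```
Trace:
  output=0
  output=0, idx=0
  output=1, idx=1
  output=2, idx=2
  output=3, idx=3
  output=4, idx=4

Final answer: 4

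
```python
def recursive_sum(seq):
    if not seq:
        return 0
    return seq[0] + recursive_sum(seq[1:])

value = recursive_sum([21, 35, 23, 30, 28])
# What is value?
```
Call trace:
recursive_sum(seq=[21, 35, 23, 30, 28])
  recursive_sum(seq=[35, 23, 30, 28])
    recursive_sum(seq=[23, 30, 28])
      recursive_sum(seq=[30, 28])
        recursive_sum(seq=[28])
          recursive_sum(seq=[])
          -> return 0
        -> return 28
      -> return 58
    -> return 81
  -> return 116
-> return 137

Final answer: 137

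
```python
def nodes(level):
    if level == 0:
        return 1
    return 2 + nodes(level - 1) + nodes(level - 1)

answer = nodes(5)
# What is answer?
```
Call trace (a repeated sub-call is expanded the first time; later identical calls just restate its return value):
nodes(level=5)
  nodes(level=4)
    nodes(level=3)
      nodes(level=2)
        nodes(level=1)
          nodes(level=0)
          -> return 1
          nodes(level=0)
          -> return 1
        -> return 4
        nodes(level=1) -> return 4  (same call as traced above)
      -> return 10
      nodes(level=2) -> return 10  (same call as traced above)
    -> return 22
    nodes(level=3) -> return 22  (same call as traced above)
  -> return 46
  nodes(level=4) -> return 46  (same call as traced above)
-> return 94

Final answer: 94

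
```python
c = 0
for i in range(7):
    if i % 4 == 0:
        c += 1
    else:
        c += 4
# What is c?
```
Trace:
  c=0
  c=1, i=0
  c=5, i=1
  c=9, i=2
  c=13, i=3
  c=14, i=4
  c=18, i=5
  c=22, i=6

Final answer: 22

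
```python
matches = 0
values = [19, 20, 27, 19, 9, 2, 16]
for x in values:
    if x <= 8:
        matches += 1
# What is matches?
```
Trace:
  matches=0
  matches=0, x=19
  matches=0, x=20
  matches=0, x=27
  matches=0, x=19
  matches=0, x=9
  matches=1, x=2
  matches=1, x=16

Final answer: 1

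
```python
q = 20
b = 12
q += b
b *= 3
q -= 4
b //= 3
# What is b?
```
Trace:
  q=20
  q=20, b=12
  q=32, b=12
  q=32, b=36
  q=28, b=36
  q=28, b=12

Final answer: 12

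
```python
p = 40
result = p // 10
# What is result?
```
Trace:
  p=40
  p=40, result=4

Final answer: 4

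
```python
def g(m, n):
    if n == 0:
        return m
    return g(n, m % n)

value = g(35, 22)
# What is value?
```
Call trace:
g(m=35, n=22)
  g(m=22, n=13)
    g(m=13, n=9)
      g(m=9, n=4)
        g(m=4, n=1)
          g(m=1, n=0)
          -> return 1
        -> return 1
      -> return 1
    -> return 1
  -> return 1
-> return 1

Final answer: 1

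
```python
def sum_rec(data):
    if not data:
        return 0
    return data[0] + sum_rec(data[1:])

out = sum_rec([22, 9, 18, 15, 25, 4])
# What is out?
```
Call trace:
sum_rec(data=[22, 9, 18, 15, 25, 4])
  sum_rec(data=[9, 18, 15, 25, 4])
    sum_rec(data=[18, 15, 25, 4])
      sum_rec(data=[15, 25, 4])
        sum_rec(data=[25, 4])
          sum_rec(data=[4])
            sum_rec(data=[])
            -> return 0
          -> return 4
        -> return 29
      -> return 44
    -> return 62
  -> return 71
-> return 93

Final answer: 93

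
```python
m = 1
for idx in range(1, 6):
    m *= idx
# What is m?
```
Trace:
  m=1
  m=1, idx=1
  m=2, idx=2
  m=6, idx=3
  m=24, idx=4
  m=120, idx=5

Final answer: 120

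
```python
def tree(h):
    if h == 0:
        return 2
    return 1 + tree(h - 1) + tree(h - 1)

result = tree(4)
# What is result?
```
Call trace (a repeated sub-call is expanded the first time; later identical calls just restate its return value):
tree(h=4)
  tree(h=3)
    tree(h=2)
      tree(h=1)
        tree(h=0)
        -> return 2
        tree(h=0)
        -> return 2
      -> return 5
      tree(h=1) -> return 5  (same call as traced above)
    -> return 11
    tree(h=2) -> return 11  (same call as traced above)
  -> return 23
  tree(h=3) -> return 23  (same call as traced above)
-> return 47

Final answer: 47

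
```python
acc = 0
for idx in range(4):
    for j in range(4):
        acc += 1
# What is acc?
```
Trace:
  acc=0
  acc=1, idx=0, j=0
  acc=2, idx=0, j=1
  acc=3, idx=0, j=2
  acc=4, idx=0, j=3
  acc=5, idx=1, j=0
  acc=6, idx=1, j=1
  acc=7, idx=1, j=2
  acc=8, idx=1, j=3
  acc=9, idx=2, j=0
  acc=10, idx=2, j=1
  acc=11, idx=2, j=2
  acc=12, idx=2, j=3
  acc=13, idx=3, j=0
  acc=14, idx=3, j=1
  acc=15, idx=3, j=2
  acc=16, idx=3, j=3

Final answer: 16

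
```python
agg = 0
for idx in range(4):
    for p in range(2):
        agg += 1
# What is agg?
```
Trace:
  agg=0
  agg=1, idx=0, p=0
  agg=2, idx=0, p=1
  agg=3, idx=1, p=0
  agg=4, idx=1, p=1
  agg=5, idx=2, p=0
  agg=6, idx=2, p=1
  agg=7, idx=3, p=0
  agg=8, idx=3, p=1

Final answer: 8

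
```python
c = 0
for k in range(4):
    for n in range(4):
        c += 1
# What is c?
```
Trace:
  c=0
  c=1, k=0, n=0
  c=2, k=0, n=1
  c=3, k=0, n=2
  c=4, k=0, n=3
  c=5, k=1, n=0
  c=6, k=1, n=1
  c=7, k=1, n=2
  c=8, k=1, n=3
  c=9, k=2, n=0
  c=10, k=2, n=1
  c=11, k=2, n=2
  c=12, k=2, n=3
  c=13, k=3, n=0
  c=14, k=3, n=1
  c=15, k=3, n=2
  c=16, k=3, n=3

Final answer: 16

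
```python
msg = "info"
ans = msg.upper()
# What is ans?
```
Trace:
  msg='info'
  msg='info', ans='INFO'

Final answer: 'INFO'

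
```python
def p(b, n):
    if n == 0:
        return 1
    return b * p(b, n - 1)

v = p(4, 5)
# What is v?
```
Call trace:
p(b=4, n=5)
  p(b=4, n=4)
    p(b=4, n=3)
      p(b=4, n=2)
        p(b=4, n=1)
          p(b=4, n=0)
          -> return 1
        -> return 4
      -> return 16
    -> return 64
  -> return 256
-> return 1024

Final answer: 1024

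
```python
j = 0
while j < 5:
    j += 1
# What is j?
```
Trace:
  j=0
  j=1
  j=2
  j=3
  j=4
  j=5

Final answer: 5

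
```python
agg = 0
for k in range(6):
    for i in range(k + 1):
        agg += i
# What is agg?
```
Trace:
  agg=0
  agg=0, k=0, i=0
  agg=0, k=1, i=0
  agg=1, k=1, i=1
  agg=1, k=2, i=0
  agg=2, k=2, i=1
  agg=4, k=2, i=2
  agg=4, k=3, i=0
  agg=5, k=3, i=1
  agg=7, k=3, i=2
  agg=10, k=3, i=3
  agg=10, k=4, i=0
  agg=11, k=4, i=1
  agg=13, k=4, i=2
  agg=16, k=4, i=3
  agg=20, k=4, i=4
  agg=20, k=5, i=0
  agg=21, k=5, i=1
  agg=23, k=5, i=2
  agg=26, k=5, i=3
  agg=30, k=5, i=4
  agg=35, k=5, i=5

Final answer: 35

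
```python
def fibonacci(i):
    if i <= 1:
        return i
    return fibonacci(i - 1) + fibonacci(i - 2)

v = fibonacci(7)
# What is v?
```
Call trace (a repeated sub-call is expanded the first time; later identical calls just restate its return value):
fibonacci(i=7)
  fibonacci(i=6)
    fibonacci(i=5)
      fibonacci(i=4)
        fibonacci(i=3)
          fibonacci(i=2)
            fibonacci(i=1)
            -> return 1
            fibonacci(i=0)
            -> return 0
          -> return 1
          fibonacci(i=1)
          -> return 1
        -> return 2
        fibonacci(i=2) -> return 1  (same call as traced above)
      -> return 3
      fibonacci(i=3) -> return 2  (same call as traced above)
    -> return 5
    fibonacci(i=4) -> return 3  (same call as traced above)
  -> return 8
  fibonacci(i=5) -> return 5  (same call as traced above)
-> return 13

Final answer: 13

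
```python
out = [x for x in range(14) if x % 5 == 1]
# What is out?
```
Trace:
  x=0
  x=1
  x=2
  x=3
  x=4
  x=5
  x=6
  x=7
  x=8
  x=9
  x=10
  x=11
  x=12
  x=13
  out=[1, 6, 11]

Final answer: [1, 6, 11]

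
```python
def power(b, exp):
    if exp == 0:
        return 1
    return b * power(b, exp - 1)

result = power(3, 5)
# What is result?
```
Call trace:
power(b=3, exp=5)
  power(b=3, exp=4)
    power(b=3, exp=3)
      power(b=3, exp=2)
        power(b=3, exp=1)
          power(b=3, exp=0)
          -> return 1
        -> return 3
      -> return 9
    -> return 27
  -> return 81
-> return 243

Final answer: 243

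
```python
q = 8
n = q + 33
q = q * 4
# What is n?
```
Trace:
  q=8
  q=8, n=41
  q=32, n=41

Final answer: 41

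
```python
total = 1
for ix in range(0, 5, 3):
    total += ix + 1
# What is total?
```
Trace:
  total=1
  total=2, ix=0
  total=6, ix=3

Final answer: 6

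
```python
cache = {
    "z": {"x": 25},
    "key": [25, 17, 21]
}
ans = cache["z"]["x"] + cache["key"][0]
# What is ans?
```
Trace:
  cache={'z': {'x': 25}, 'key': [25, 17, 21]}
  cache={'z': {'x': 25}, 'key': [25, 17, 21]}, ans=50

Final answer: 50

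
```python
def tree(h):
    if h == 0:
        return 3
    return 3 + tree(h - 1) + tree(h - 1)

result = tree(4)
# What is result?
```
Call trace (a repeated sub-call is expanded the first time; later identical calls just restate its return value):
tree(h=4)
  tree(h=3)
    tree(h=2)
      tree(h=1)
        tree(h=0)
        -> return 3
        tree(h=0)
        -> return 3
      -> return 9
      tree(h=1) -> return 9  (same call as traced above)
    -> return 21
    tree(h=2) -> return 21  (same call as traced above)
  -> return 45
  tree(h=3) -> return 45  (same call as traced above)
-> return 93

Final answer: 93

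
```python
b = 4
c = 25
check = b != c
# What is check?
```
Trace:
  b=4
  b=4, c=25
  b=4, c=25, check=True

Final answer: True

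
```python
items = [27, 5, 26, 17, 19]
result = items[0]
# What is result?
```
Trace:
  items=[27, 5, 26, 17, 19]
  items=[27, 5, 26, 17, 19], result=27

Final answer: 27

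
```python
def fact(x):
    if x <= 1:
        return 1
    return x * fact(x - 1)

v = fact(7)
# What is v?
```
Call trace:
fact(x=7)
  fact(x=6)
    fact(x=5)
      fact(x=4)
        fact(x=3)
          fact(x=2)
            fact(x=1)
            -> return 1
          -> return 2
        -> return 6
      -> return 24
    -> return 120
  -> return 720
-> return 5040

Final answer: 5040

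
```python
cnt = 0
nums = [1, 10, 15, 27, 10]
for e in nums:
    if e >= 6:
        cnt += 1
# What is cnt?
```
Trace:
  cnt=0
  cnt=0, e=1
  cnt=1, e=10
  cnt=2, e=15
  cnt=3, e=27
  cnt=4, e=10

Final answer: 4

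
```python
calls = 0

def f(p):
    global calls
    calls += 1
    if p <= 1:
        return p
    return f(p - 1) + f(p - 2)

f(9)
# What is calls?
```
Call trace (a repeated sub-call is expanded the first time; later identical calls just restate its return value):
f(p=9)
  f(p=8)
    f(p=7)
      f(p=6)
        f(p=5)
          f(p=4)
            f(p=3)
              f(p=2)
                f(p=1)
                -> return 1
                f(p=0)
                -> return 0
              -> return 1
              f(p=1)
              -> return 1
            -> return 2
            f(p=2) -> return 1  (same call as traced above)
          -> return 3
          f(p=3) -> return 2  (same call as traced above)
        -> return 5
        f(p=4) -> return 3  (same call as traced above)
      -> return 8
      f(p=5) -> return 5  (same call as traced above)
    -> return 13
    f(p=6) -> return 8  (same call as traced above)
  -> return 21
  f(p=7) -> return 13  (same call as traced above)
-> return 34

calls is incremented once per call, so count the calls in each subtree. Let C(p) = number of calls made by f(p).
C(0) = C(1) = 1 (base case, no recursion); C(p) = 1 + C(p - 1) + C(p - 2) otherwise.
C(2) = 1 + C(1) + C(0) = 1 + 1 + 1 = 3
C(3) = 1 + C(2) + C(1) = 1 + 3 + 1 = 5
C(4) = 1 + C(3) + C(2) = 1 + 5 + 3 = 9
C(5) = 1 + C(4) + C(3) = 1 + 9 + 5 = 15
C(6) = 1 + C(5) + C(4) = 1 + 15 + 9 = 25
C(7) = 1 + C(6) + C(5) = 1 + 25 + 15 = 41
C(8) = 1 + C(7) + C(6) = 1 + 41 + 25 = 67
C(9) = 1 + C(8) + C(7) = 1 + 67 + 41 = 109
calls = C(9) = 109

Final answer: 109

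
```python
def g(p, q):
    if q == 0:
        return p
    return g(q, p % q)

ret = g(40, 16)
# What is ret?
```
Call trace:
g(p=40, q=16)
  g(p=16, q=8)
    g(p=8, q=0)
    -> return 8
  -> return 8
-> return 8

Final answer: 8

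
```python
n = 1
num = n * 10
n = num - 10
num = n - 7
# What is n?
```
Trace:
  n=1
  n=1, num=10
  n=0, num=10
  n=0, num=-7

Final answer: 0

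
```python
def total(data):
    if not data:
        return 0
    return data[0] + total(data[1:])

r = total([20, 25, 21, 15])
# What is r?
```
Call trace:
total(data=[20, 25, 21, 15])
  total(data=[25, 21, 15])
    total(data=[21, 15])
      total(data=[15])
        total(data=[])
        -> return 0
      -> return 15
    -> return 36
  -> return 61
-> return 81

Final answer: 81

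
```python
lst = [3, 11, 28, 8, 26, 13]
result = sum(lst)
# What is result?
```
Trace:
  lst=[3, 11, 28, 8, 26, 13]
  lst=[3, 11, 28, 8, 26, 13], result=89

Final answer: 89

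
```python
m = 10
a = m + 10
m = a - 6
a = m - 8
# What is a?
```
Trace:
  m=10
  m=10, a=20
  m=14, a=20
  m=14, a=6

Final answer: 6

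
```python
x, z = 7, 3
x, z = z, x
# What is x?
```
Trace:
  x=7, z=3
  x=3, z=7

Final answer: 3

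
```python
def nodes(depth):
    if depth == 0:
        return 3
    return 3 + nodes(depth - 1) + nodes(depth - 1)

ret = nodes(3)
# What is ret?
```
Call trace (a repeated sub-call is expanded the first time; later identical calls just restate its return value):
nodes(depth=3)
  nodes(depth=2)
    nodes(depth=1)
      nodes(depth=0)
      -> return 3
      nodes(depth=0)
      -> return 3
    -> return 9
    nodes(depth=1) -> return 9  (same call as traced above)
  -> return 21
  nodes(depth=2) -> return 21  (same call as traced above)
-> return 45

Final answer: 45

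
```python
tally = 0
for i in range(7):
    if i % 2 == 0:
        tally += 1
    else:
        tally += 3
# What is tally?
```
Trace:
  tally=0
  tally=1, i=0
  tally=4, i=1
  tally=5, i=2
  tally=8, i=3
  tally=9, i=4
  tally=12, i=5
  tally=13, i=6

Final answer: 13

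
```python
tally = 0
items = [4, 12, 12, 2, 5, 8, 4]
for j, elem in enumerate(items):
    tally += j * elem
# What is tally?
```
Trace:
  tally=0
  tally=0, j=0, elem=4
  tally=12, j=1, elem=12
  tally=36, j=2, elem=12
  tally=42, j=3, elem=2
  tally=62, j=4, elem=5
  tally=102, j=5, elem=8
  tally=126, j=6, elem=4

Final answer: 126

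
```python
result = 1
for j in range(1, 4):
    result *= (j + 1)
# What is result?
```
Trace:
  result=1
  result=2, j=1
  result=6, j=2
  result=24, j=3

Final answer: 24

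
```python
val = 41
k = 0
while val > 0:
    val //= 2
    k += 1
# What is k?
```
Trace:
  val=41
  val=41, k=0
  val=20, k=1
  val=10, k=2
  val=5, k=3
  val=2, k=4
  val=1, k=5
  val=0, k=6

Final answer: 6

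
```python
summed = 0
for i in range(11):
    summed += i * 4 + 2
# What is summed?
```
Trace:
  summed=0
  summed=2, i=0
  summed=8, i=1
  summed=18, i=2
  summed=32, i=3
  summed=50, i=4
  summed=72, i=5
  summed=98, i=6
  summed=128, i=7
  summed=162, i=8
  summed=200, i=9
  summed=242, i=10

Final answer: 242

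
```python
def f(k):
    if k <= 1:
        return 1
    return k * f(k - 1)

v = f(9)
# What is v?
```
Call trace:
f(k=9)
  f(k=8)
    f(k=7)
      f(k=6)
        f(k=5)
          f(k=4)
            f(k=3)
              f(k=2)
                f(k=1)
                -> return 1
              -> return 2
            -> return 6
          -> return 24
        -> return 120
      -> return 720
    -> return 5040
  -> return 40320
-> return 362880

Final answer: 362880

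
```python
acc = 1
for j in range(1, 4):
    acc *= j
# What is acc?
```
Trace:
  acc=1
  acc=1, j=1
  acc=2, j=2
  acc=6, j=3

Final answer: 6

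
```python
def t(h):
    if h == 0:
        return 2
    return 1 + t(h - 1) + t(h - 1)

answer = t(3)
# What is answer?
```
Call trace (a repeated sub-call is expanded the first time; later identical calls just restate its return value):
t(h=3)
  t(h=2)
    t(h=1)
      t(h=0)
      -> return 2
      t(h=0)
      -> return 2
    -> return 5
    t(h=1) -> return 5  (same call as traced above)
  -> return 11
  t(h=2) -> return 11  (same call as traced above)
-> return 23

Final answer: 23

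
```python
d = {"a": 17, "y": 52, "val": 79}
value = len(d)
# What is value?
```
Trace:
  d={'a': 17, 'y': 52, 'val': 79}
  d={'a': 17, 'y': 52, 'val': 79}, value=3

Final answer: 3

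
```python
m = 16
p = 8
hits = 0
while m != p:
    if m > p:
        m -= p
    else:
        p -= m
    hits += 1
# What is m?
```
Trace:
  m=16
  m=16, p=8
  m=16, p=8, hits=0
  m=8, p=8, hits=1

Final answer: 8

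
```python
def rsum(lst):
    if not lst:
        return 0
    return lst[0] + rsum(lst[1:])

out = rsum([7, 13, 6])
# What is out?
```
Call trace:
rsum(lst=[7, 13, 6])
  rsum(lst=[13, 6])
    rsum(lst=[6])
      rsum(lst=[])
      -> return 0
    -> return 6
  -> return 19
-> return 26

Final answer: 26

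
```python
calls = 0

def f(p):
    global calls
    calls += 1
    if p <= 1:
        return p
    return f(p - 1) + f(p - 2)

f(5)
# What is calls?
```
Call trace (a repeated sub-call is expanded the first time; later identical calls just restate its return value):
f(p=5)
  f(p=4)
    f(p=3)
      f(p=2)
        f(p=1)
        -> return 1
        f(p=0)
        -> return 0
      -> return 1
      f(p=1)
      -> return 1
    -> return 2
    f(p=2) -> return 1  (same call as traced above)
  -> return 3
  f(p=3) -> return 2  (same call as traced above)
-> return 5

calls is incremented once per call, so count the calls in each subtree. Let C(p) = number of calls made by f(p).
C(0) = C(1) = 1 (base case, no recursion); C(p) = 1 + C(p - 1) + C(p - 2) otherwise.
C(2) = 1 + C(1) + C(0) = 1 + 1 + 1 = 3
C(3) = 1 + C(2) + C(1) = 1 + 3 + 1 = 5
C(4) = 1 + C(3) + C(2) = 1 + 5 + 3 = 9
C(5) = 1 + C(4) + C(3) = 1 + 9 + 5 = 15
calls = C(5) = 15

Final answer: 15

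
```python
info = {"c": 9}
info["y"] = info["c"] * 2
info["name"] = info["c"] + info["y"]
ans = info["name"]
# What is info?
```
Trace:
  info={'c': 9}
  info={'c': 9, 'y': 18}
  info={'c': 9, 'y': 18, 'name': 27}
  info={'c': 9, 'y': 18, 'name': 27}, ans=27

Final answer: {'c': 9, 'y': 18, 'name': 27}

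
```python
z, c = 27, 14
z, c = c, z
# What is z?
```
Trace:
  z=27, c=14
  z=14, c=27

Final answer: 14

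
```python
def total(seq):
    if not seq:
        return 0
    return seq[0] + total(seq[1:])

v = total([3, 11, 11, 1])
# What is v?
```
Call trace:
total(seq=[3, 11, 11, 1])
  total(seq=[11, 11, 1])
    total(seq=[11, 1])
      total(seq=[1])
        total(seq=[])
        -> return 0
      -> return 1
    -> return 12
  -> return 23
-> return 26

Final answer: 26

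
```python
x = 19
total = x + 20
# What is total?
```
Trace:
  x=19
  x=19, total=39

Final answer: 39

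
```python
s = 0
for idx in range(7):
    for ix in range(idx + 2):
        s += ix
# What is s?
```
Trace:
  s=0
  s=0, idx=0, ix=0
  s=1, idx=0, ix=1
  s=1, idx=1, ix=0
  s=2, idx=1, ix=1
  s=4, idx=1, ix=2
  s=4, idx=2, ix=0
  s=5, idx=2, ix=1
  s=7, idx=2, ix=2
  s=10, idx=2, ix=3
  s=10, idx=3, ix=0
  s=11, idx=3, ix=1
  s=13, idx=3, ix=2
  s=16, idx=3, ix=3
  s=20, idx=3, ix=4
  s=20, idx=4, ix=0
  s=21, idx=4, ix=1
  s=23, idx=4, ix=2
  s=26, idx=4, ix=3
  s=30, idx=4, ix=4
  s=35, idx=4, ix=5
  s=35, idx=5, ix=0
  s=36, idx=5, ix=1
  s=38, idx=5, ix=2
  s=41, idx=5, ix=3
  s=45, idx=5, ix=4
  s=50, idx=5, ix=5
  s=56, idx=5, ix=6
  s=56, idx=6, ix=0
  s=57, idx=6, ix=1
  s=59, idx=6, ix=2
  s=62, idx=6, ix=3
  s=66, idx=6, ix=4
  s=71, idx=6, ix=5
  s=77, idx=6, ix=6
  s=84, idx=6, ix=7

Final answer: 84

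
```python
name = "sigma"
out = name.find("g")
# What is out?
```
Trace:
  name='sigma'
  name='sigma', out=2

Final answer: 2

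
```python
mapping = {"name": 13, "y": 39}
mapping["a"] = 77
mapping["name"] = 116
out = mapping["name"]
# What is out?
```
Trace:
  mapping={'name': 13, 'y': 39}
  mapping={'name': 13, 'y': 39, 'a': 77}
  mapping={'name': 116, 'y': 39, 'a': 77}
  mapping={'name': 116, 'y': 39, 'a': 77}, out=116

Final answer: 116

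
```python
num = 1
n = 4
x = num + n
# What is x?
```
Trace:
  num=1
  num=1, n=4
  num=1, n=4, x=5

Final answer: 5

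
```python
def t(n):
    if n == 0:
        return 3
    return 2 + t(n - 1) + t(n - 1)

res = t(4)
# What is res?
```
Call trace (a repeated sub-call is expanded the first time; later identical calls just restate its return value):
t(n=4)
  t(n=3)
    t(n=2)
      t(n=1)
        t(n=0)
        -> return 3
        t(n=0)
        -> return 3
      -> return 8
      t(n=1) -> return 8  (same call as traced above)
    -> return 18
    t(n=2) -> return 18  (same call as traced above)
  -> return 38
  t(n=3) -> return 38  (same call as traced above)
-> return 78

Final answer: 78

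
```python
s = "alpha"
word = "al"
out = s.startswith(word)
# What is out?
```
Trace:
  s='alpha'
  s='alpha', word='al'
  s='alpha', word='al', out=True

Final answer: True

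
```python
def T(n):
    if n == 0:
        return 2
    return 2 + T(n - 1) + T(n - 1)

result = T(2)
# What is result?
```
Call trace (a repeated sub-call is expanded the first time; later identical calls just restate its return value):
T(n=2)
  T(n=1)
    T(n=0)
    -> return 2
    T(n=0)
    -> return 2
  -> return 6
  T(n=1) -> return 6  (same call as traced above)
-> return 14

Final answer: 14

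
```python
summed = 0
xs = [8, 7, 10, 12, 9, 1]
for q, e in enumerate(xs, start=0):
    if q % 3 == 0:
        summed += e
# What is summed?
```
Trace:
  summed=0
  summed=8, q=0, e=8
  summed=8, q=1, e=7
  summed=8, q=2, e=10
  summed=20, q=3, e=12
  summed=20, q=4, e=9
  summed=20, q=5, e=1

Final answer: 20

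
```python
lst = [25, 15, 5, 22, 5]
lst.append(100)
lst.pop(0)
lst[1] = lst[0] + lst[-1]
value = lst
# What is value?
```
Trace:
  lst=[25, 15, 5, 22, 5]
  lst=[25, 15, 5, 22, 5, 100]
  lst=[15, 5, 22, 5, 100]
  lst=[15, 115, 22, 5, 100]
  lst=[15, 115, 22, 5, 100], value=[15, 115, 22, 5, 100]

Final answer: [15, 115, 22, 5, 100]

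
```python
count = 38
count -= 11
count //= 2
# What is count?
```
Trace:
  count=38
  count=27
  count=13

Final answer: 13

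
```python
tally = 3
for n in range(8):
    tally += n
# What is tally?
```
Trace:
  tally=3
  tally=3, n=0
  tally=4, n=1
  tally=6, n=2
  tally=9, n=3
  tally=13, n=4
  tally=18, n=5
  tally=24, n=6
  tally=31, n=7

Final answer: 31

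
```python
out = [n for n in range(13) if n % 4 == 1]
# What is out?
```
Trace:
  n=0
  n=1
  n=2
  n=3
  n=4
  n=5
  n=6
  n=7
  n=8
  n=9
  n=10
  n=11
  n=12
  out=[1, 5, 9]

Final answer: [1, 5, 9]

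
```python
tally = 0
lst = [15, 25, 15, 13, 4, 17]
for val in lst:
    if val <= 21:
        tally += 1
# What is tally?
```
Trace:
  tally=0
  tally=1, val=15
  tally=1, val=25
  tally=2, val=15
  tally=3, val=13
  tally=4, val=4
  tally=5, val=17

Final answer: 5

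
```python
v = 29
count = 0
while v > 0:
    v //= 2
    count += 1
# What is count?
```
Trace:
  v=29
  v=29, count=0
  v=14, count=1
  v=7, count=2
  v=3, count=3
  v=1, count=4
  v=0, count=5

Final answer: 5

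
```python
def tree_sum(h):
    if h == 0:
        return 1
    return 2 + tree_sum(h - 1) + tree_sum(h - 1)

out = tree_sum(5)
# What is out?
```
Call trace (a repeated sub-call is expanded the first time; later identical calls just restate its return value):
tree_sum(h=5)
  tree_sum(h=4)
    tree_sum(h=3)
      tree_sum(h=2)
        tree_sum(h=1)
          tree_sum(h=0)
          -> return 1
          tree_sum(h=0)
          -> return 1
        -> return 4
        tree_sum(h=1) -> return 4  (same call as traced above)
      -> return 10
      tree_sum(h=2) -> return 10  (same call as traced above)
    -> return 22
    tree_sum(h=3) -> return 22  (same call as traced above)
  -> return 46
  tree_sum(h=4) -> return 46  (same call as traced above)
-> return 94

Final answer: 94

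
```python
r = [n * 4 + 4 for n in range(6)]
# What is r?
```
Trace:
  n=0
  n=1
  n=2
  n=3
  n=4
  n=5
  r=[4, 8, 12, 16, 20, 24]

Final answer: [4, 8, 12, 16, 20, 24]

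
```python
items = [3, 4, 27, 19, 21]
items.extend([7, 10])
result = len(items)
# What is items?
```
Trace:
  items=[3, 4, 27, 19, 21]
  items=[3, 4, 27, 19, 21, 7, 10]
  items=[3, 4, 27, 19, 21, 7, 10], result=7

Final answer: [3, 4, 27, 19, 21, 7, 10]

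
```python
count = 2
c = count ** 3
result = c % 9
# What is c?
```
Trace:
  count=2
  count=2, c=8
  count=2, c=8, result=8

Final answer: 8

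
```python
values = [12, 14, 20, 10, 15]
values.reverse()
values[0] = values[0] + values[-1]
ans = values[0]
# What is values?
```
Trace:
  values=[12, 14, 20, 10, 15]
  values=[15, 10, 20, 14, 12]
  values=[27, 10, 20, 14, 12]
  values=[27, 10, 20, 14, 12], ans=27

Final answer: [27, 10, 20, 14, 12]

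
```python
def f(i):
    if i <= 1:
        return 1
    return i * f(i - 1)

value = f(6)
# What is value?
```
Call trace:
f(i=6)
  f(i=5)
    f(i=4)
      f(i=3)
        f(i=2)
          f(i=1)
          -> return 1
        -> return 2
      -> return 6
    -> return 24
  -> return 120
-> return 720

Final answer: 720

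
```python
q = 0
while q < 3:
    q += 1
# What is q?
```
Trace:
  q=0
  q=1
  q=2
  q=3

Final answer: 3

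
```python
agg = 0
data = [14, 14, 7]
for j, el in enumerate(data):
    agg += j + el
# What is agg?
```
Trace:
  agg=0
  agg=14, j=0, el=14
  agg=29, j=1, el=14
  agg=38, j=2, el=7

Final answer: 38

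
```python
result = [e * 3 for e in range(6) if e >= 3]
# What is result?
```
Trace:
  e=0
  e=1
  e=2
  e=3
  e=4
  e=5
  result=[9, 12, 15]

Final answer: [9, 12, 15]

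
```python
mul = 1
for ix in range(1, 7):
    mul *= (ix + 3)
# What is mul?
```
Trace:
  mul=1
  mul=4, ix=1
  mul=20, ix=2
  mul=120, ix=3
  mul=840, ix=4
  mul=6720, ix=5
  mul=60480, ix=6

Final answer: 60480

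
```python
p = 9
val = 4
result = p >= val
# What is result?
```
Trace:
  p=9
  p=9, val=4
  p=9, val=4, result=True

Final answer: True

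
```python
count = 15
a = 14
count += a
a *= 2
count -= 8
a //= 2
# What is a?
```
Trace:
  count=15
  count=15, a=14
  count=29, a=14
  count=29, a=28
  count=21, a=28
  count=21, a=14

Final answer: 14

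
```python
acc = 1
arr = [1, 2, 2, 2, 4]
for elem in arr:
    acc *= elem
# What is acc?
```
Trace:
  acc=1
  acc=1, elem=1
  acc=2, elem=2
  acc=4, elem=2
  acc=8, elem=2
  acc=32, elem=4

Final answer: 32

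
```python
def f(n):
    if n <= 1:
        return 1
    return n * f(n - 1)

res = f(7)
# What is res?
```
Call trace:
f(n=7)
  f(n=6)
    f(n=5)
      f(n=4)
        f(n=3)
          f(n=2)
            f(n=1)
            -> return 1
          -> return 2
        -> return 6
      -> return 24
    -> return 120
  -> return 720
-> return 5040

Final answer: 5040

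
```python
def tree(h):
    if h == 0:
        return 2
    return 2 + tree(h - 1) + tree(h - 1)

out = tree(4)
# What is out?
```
Call trace (a repeated sub-call is expanded the first time; later identical calls just restate its return value):
tree(h=4)
  tree(h=3)
    tree(h=2)
      tree(h=1)
        tree(h=0)
        -> return 2
        tree(h=0)
        -> return 2
      -> return 6
      tree(h=1) -> return 6  (same call as traced above)
    -> return 14
    tree(h=2) -> return 14  (same call as traced above)
  -> return 30
  tree(h=3) -> return 30  (same call as traced above)
-> return 62

Final answer: 62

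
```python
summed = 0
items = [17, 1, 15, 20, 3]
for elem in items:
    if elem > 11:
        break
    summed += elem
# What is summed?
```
Trace:
  summed=0
  summed=0, elem=17

Final answer: 0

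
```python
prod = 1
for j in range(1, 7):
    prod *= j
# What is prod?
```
Trace:
  prod=1
  prod=1, j=1
  prod=2, j=2
  prod=6, j=3
  prod=24, j=4
  prod=120, j=5
  prod=720, j=6

Final answer: 720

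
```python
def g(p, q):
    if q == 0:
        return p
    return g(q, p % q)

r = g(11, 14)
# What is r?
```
Call trace:
g(p=11, q=14)
  g(p=14, q=11)
    g(p=11, q=3)
      g(p=3, q=2)
        g(p=2, q=1)
          g(p=1, q=0)
          -> return 1
        -> return 1
      -> return 1
    -> return 1
  -> return 1
-> return 1

Final answer: 1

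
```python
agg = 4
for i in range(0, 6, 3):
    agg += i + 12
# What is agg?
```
Trace:
  agg=4
  agg=16, i=0
  agg=31, i=3

Final answer: 31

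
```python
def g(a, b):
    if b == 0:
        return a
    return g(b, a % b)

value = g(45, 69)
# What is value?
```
Call trace:
g(a=45, b=69)
  g(a=69, b=45)
    g(a=45, b=24)
      g(a=24, b=21)
        g(a=21, b=3)
          g(a=3, b=0)
          -> return 3
        -> return 3
      -> return 3
    -> return 3
  -> return 3
-> return 3

Final answer: 3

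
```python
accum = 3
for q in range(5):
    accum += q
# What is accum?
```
Trace:
  accum=3
  accum=3, q=0
  accum=4, q=1
  accum=6, q=2
  accum=9, q=3
  accum=13, q=4

Final answer: 13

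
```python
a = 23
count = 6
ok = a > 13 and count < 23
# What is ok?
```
Trace:
  a=23
  a=23, count=6
  a=23, count=6, ok=True

Final answer: True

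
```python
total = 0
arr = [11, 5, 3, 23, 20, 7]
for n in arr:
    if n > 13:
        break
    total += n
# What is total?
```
Trace:
  total=0
  total=11, n=11
  total=16, n=5
  total=19, n=3
  total=19, n=23

Final answer: 19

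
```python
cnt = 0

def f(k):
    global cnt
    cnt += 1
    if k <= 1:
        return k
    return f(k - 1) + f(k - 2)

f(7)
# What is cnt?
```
Call trace (a repeated sub-call is expanded the first time; later identical calls just restate its return value):
f(k=7)
  f(k=6)
    f(k=5)
      f(k=4)
        f(k=3)
          f(k=2)
            f(k=1)
            -> return 1
            f(k=0)
            -> return 0
          -> return 1
          f(k=1)
          -> return 1
        -> return 2
        f(k=2) -> return 1  (same call as traced above)
      -> return 3
      f(k=3) -> return 2  (same call as traced above)
    -> return 5
    f(k=4) -> return 3  (same call as traced above)
  -> return 8
  f(k=5) -> return 5  (same call as traced above)
-> return 13

cnt is incremented once per call, so count the calls in each subtree. Let C(k) = number of calls made by f(k).
C(0) = C(1) = 1 (base case, no recursion); C(k) = 1 + C(k - 1) + C(k - 2) otherwise.
C(2) = 1 + C(1) + C(0) = 1 + 1 + 1 = 3
C(3) = 1 + C(2) + C(1) = 1 + 3 + 1 = 5
C(4) = 1 + C(3) + C(2) = 1 + 5 + 3 = 9
C(5) = 1 + C(4) + C(3) = 1 + 9 + 5 = 15
C(6) = 1 + C(5) + C(4) = 1 + 15 + 9 = 25
C(7) = 1 + C(6) + C(5) = 1 + 25 + 15 = 41
cnt = C(7) = 41

Final answer: 41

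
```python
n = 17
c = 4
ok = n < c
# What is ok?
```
Trace:
  n=17
  n=17, c=4
  n=17, c=4, ok=False

Final answer: False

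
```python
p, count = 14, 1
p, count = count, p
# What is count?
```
Trace:
  p=14, count=1
  p=1, count=14

Final answer: 14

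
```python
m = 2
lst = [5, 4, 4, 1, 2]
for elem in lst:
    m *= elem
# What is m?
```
Trace:
  m=2
  m=10, elem=5
  m=40, elem=4
  m=160, elem=4
  m=160, elem=1
  m=320, elem=2

Final answer: 320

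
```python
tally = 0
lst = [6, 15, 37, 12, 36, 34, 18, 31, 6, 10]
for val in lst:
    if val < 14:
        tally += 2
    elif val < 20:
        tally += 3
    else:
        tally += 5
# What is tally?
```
Trace:
  tally=0
  tally=2, val=6
  tally=5, val=15
  tally=10, val=37
  tally=12, val=12
  tally=17, val=36
  tally=22, val=34
  tally=25, val=18
  tally=30, val=31
  tally=32, val=6
  tally=34, val=10

Final answer: 34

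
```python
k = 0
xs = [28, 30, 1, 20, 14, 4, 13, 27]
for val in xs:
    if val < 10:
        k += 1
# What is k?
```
Trace:
  k=0
  k=0, val=28
  k=0, val=30
  k=1, val=1
  k=1, val=20
  k=1, val=14
  k=2, val=4
  k=2, val=13
  k=2, val=27

Final answer: 2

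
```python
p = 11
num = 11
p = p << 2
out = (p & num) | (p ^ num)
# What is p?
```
Trace:
  p=11
  p=11, num=11
  p=44, num=11
  p=44, num=11, out=47

Final answer: 44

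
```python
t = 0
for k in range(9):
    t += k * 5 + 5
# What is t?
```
Trace:
  t=0
  t=5, k=0
  t=15, k=1
  t=30, k=2
  t=50, k=3
  t=75, k=4
  t=105, k=5
  t=140, k=6
  t=180, k=7
  t=225, k=8

Final answer: 225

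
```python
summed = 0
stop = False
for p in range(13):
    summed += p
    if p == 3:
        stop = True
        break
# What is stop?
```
Trace:
  summed=0
  summed=0, stop=False
  summed=0, stop=False, p=0
  summed=1, stop=False, p=1
  summed=3, stop=False, p=2
  summed=6, stop=True, p=3

Final answer: True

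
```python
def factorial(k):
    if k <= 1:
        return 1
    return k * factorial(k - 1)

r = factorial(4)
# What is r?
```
Call trace:
factorial(k=4)
  factorial(k=3)
    factorial(k=2)
      factorial(k=1)
      -> return 1
    -> return 2
  -> return 6
-> return 24

Final answer: 24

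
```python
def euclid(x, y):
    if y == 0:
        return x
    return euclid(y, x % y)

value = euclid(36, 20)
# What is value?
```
Call trace:
euclid(x=36, y=20)
  euclid(x=20, y=16)
    euclid(x=16, y=4)
      euclid(x=4, y=0)
      -> return 4
    -> return 4
  -> return 4
-> return 4

Final answer: 4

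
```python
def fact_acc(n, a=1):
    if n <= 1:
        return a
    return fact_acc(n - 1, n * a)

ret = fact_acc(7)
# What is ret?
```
Call trace:
fact_acc(n=7, a=1)
  fact_acc(n=6, a=7)
    fact_acc(n=5, a=42)
      fact_acc(n=4, a=210)
        fact_acc(n=3, a=840)
          fact_acc(n=2, a=2520)
            fact_acc(n=1, a=5040)
            -> return 5040
          -> return 5040
        -> return 5040
      -> return 5040
    -> return 5040
  -> return 5040
-> return 5040

Final answer: 5040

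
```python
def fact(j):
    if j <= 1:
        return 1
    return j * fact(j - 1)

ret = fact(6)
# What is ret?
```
Call trace:
fact(j=6)
  fact(j=5)
    fact(j=4)
      fact(j=3)
        fact(j=2)
          fact(j=1)
          -> return 1
        -> return 2
      -> return 6
    -> return 24
  -> return 120
-> return 720

Final answer: 720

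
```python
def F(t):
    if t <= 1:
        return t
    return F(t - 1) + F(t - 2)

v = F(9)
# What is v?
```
Call trace (a repeated sub-call is expanded the first time; later identical calls just restate its return value):
F(t=9)
  F(t=8)
    F(t=7)
      F(t=6)
        F(t=5)
          F(t=4)
            F(t=3)
              F(t=2)
                F(t=1)
                -> return 1
                F(t=0)
                -> return 0
              -> return 1
              F(t=1)
              -> return 1
            -> return 2
            F(t=2) -> return 1  (same call as traced above)
          -> return 3
          F(t=3) -> return 2  (same call as traced above)
        -> return 5
        F(t=4) -> return 3  (same call as traced above)
      -> return 8
      F(t=5) -> return 5  (same call as traced above)
    -> return 13
    F(t=6) -> return 8  (same call as traced above)
  -> return 21
  F(t=7) -> return 13  (same call as traced above)
-> return 34

Final answer: 34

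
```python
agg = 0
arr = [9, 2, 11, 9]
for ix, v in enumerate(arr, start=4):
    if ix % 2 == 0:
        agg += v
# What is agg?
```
Trace:
  agg=0
  agg=9, ix=4, v=9
  agg=9, ix=5, v=2
  agg=20, ix=6, v=11
  agg=20, ix=7, v=9

Final answer: 20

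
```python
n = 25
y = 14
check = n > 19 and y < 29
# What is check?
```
Trace:
  n=25
  n=25, y=14
  n=25, y=14, check=True

Final answer: True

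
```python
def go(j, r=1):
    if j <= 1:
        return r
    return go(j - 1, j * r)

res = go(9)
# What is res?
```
Call trace:
go(j=9, r=1)
  go(j=8, r=9)
    go(j=7, r=72)
      go(j=6, r=504)
        go(j=5, r=3024)
          go(j=4, r=15120)
            go(j=3, r=60480)
              go(j=2, r=181440)
                go(j=1, r=362880)
                -> return 362880
              -> return 362880
            -> return 362880
          -> return 362880
        -> return 362880
      -> return 362880
    -> return 362880
  -> return 362880
-> return 362880

Final answer: 362880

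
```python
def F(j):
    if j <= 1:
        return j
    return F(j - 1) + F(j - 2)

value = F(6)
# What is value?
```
Call trace (a repeated sub-call is expanded the first time; later identical calls just restate its return value):
F(j=6)
  F(j=5)
    F(j=4)
      F(j=3)
        F(j=2)
          F(j=1)
          -> return 1
          F(j=0)
          -> return 0
        -> return 1
        F(j=1)
        -> return 1
      -> return 2
      F(j=2) -> return 1  (same call as traced above)
    -> return 3
    F(j=3) -> return 2  (same call as traced above)
  -> return 5
  F(j=4) -> return 3  (same call as traced above)
-> return 8

Final answer: 8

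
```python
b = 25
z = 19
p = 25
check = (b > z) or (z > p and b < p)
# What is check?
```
Trace:
  b=25
  b=25, z=19
  b=25, z=19, p=25
  b=25, z=19, p=25, check=True

Final answer: True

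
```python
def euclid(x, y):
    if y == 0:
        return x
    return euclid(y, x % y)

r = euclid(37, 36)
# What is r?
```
Call trace:
euclid(x=37, y=36)
  euclid(x=36, y=1)
    euclid(x=1, y=0)
    -> return 1
  -> return 1
-> return 1

Final answer: 1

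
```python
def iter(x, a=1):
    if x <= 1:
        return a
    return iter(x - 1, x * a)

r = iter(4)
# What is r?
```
Call trace:
iter(x=4, a=1)
  iter(x=3, a=4)
    iter(x=2, a=12)
      iter(x=1, a=24)
      -> return 24
    -> return 24
  -> return 24
-> return 24

Final answer: 24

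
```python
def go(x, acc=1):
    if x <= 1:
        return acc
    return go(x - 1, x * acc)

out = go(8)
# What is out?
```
Call trace:
go(x=8, acc=1)
  go(x=7, acc=8)
    go(x=6, acc=56)
      go(x=5, acc=336)
        go(x=4, acc=1680)
          go(x=3, acc=6720)
            go(x=2, acc=20160)
              go(x=1, acc=40320)
              -> return 40320
            -> return 40320
          -> return 40320
        -> return 40320
      -> return 40320
    -> return 40320
  -> return 40320
-> return 40320

Final answer: 40320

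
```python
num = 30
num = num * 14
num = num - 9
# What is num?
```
Trace:
  num=30
  num=420
  num=411

Final answer: 411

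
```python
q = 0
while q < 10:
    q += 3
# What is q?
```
Trace:
  q=0
  q=3
  q=6
  q=9
  q=12

Final answer: 12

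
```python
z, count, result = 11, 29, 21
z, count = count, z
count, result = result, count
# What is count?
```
Trace:
  z=11, count=29, result=21
  z=29, count=11, result=21
  z=29, count=21, result=11

Final answer: 21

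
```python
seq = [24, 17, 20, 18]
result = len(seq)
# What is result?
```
Trace:
  seq=[24, 17, 20, 18]
  seq=[24, 17, 20, 18], result=4

Final answer: 4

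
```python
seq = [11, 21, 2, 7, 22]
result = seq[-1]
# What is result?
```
Trace:
  seq=[11, 21, 2, 7, 22]
  seq=[11, 21, 2, 7, 22], result=22

Final answer: 22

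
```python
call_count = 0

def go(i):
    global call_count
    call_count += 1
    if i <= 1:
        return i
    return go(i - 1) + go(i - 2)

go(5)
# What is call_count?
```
Call trace (a repeated sub-call is expanded the first time; later identical calls just restate its return value):
go(i=5)
  go(i=4)
    go(i=3)
      go(i=2)
        go(i=1)
        -> return 1
        go(i=0)
        -> return 0
      -> return 1
      go(i=1)
      -> return 1
    -> return 2
    go(i=2) -> return 1  (same call as traced above)
  -> return 3
  go(i=3) -> return 2  (same call as traced above)
-> return 5

call_count is incremented once per call, so count the calls in each subtree. Let C(i) = number of calls made by go(i).
C(0) = C(1) = 1 (base case, no recursion); C(i) = 1 + C(i - 1) + C(i - 2) otherwise.
C(2) = 1 + C(1) + C(0) = 1 + 1 + 1 = 3
C(3) = 1 + C(2) + C(1) = 1 + 3 + 1 = 5
C(4) = 1 + C(3) + C(2) = 1 + 5 + 3 = 9
C(5) = 1 + C(4) + C(3) = 1 + 9 + 5 = 15
call_count = C(5) = 15

Final answer: 15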